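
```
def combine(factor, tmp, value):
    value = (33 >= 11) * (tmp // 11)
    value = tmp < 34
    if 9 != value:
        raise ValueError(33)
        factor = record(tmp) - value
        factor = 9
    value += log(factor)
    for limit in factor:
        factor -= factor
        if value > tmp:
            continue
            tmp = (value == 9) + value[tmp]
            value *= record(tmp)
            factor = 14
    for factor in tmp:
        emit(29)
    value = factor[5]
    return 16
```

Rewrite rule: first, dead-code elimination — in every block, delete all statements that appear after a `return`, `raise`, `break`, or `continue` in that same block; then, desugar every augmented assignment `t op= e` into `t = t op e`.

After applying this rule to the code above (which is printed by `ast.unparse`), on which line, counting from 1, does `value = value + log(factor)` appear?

6

Transformed code:
def combine(factor, tmp, value):
    value = (33 >= 11) * (tmp // 11)
    value = tmp < 34
    if 9 != value:
        raise ValueError(33)
    value = value + log(factor)
    for limit in factor:
        factor = factor - factor
        if value > tmp:
            continue
    for factor in tmp:
        emit(29)
    value = factor[5]
    return 16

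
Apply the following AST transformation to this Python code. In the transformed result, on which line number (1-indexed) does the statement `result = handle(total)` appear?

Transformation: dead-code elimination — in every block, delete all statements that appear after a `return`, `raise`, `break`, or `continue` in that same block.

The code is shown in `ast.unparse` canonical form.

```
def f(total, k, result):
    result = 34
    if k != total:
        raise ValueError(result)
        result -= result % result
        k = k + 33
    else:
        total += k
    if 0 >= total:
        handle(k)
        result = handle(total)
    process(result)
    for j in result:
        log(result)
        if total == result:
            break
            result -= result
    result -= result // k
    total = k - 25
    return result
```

Transformed code:
def f(total, k, result):
    result = 34
    if k != total:
        raise ValueError(result)
    else:
        total += k
    if 0 >= total:
        handle(k)
        result = handle(total)
    process(result)
    for j in result:
        log(result)
        if total == result:
            break
    result -= result // k
    total = k - 25
    return result

9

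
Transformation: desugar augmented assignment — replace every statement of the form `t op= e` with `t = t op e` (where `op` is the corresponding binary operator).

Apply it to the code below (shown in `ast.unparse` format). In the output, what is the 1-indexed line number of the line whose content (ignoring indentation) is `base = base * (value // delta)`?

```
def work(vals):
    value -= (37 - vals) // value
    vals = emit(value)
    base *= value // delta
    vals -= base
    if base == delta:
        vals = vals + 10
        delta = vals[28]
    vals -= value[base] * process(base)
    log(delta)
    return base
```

4

Transformed code:
def work(vals):
    value = value - (37 - vals) // value
    vals = emit(value)
    base = base * (value // delta)
    vals = vals - base
    if base == delta:
        vals = vals + 10
        delta = vals[28]
    vals = vals - value[base] * process(base)
    log(delta)
    return base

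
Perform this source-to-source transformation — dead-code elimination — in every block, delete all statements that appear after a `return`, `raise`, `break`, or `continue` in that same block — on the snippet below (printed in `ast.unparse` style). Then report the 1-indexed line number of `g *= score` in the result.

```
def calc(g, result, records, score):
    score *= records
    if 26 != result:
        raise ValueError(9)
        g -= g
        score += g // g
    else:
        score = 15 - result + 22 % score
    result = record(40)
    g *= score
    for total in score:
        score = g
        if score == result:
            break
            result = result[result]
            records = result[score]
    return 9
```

8

Transformed code:
def calc(g, result, records, score):
    score *= records
    if 26 != result:
        raise ValueError(9)
    else:
        score = 15 - result + 22 % score
    result = record(40)
    g *= score
    for total in score:
        score = g
        if score == result:
            break
    return 9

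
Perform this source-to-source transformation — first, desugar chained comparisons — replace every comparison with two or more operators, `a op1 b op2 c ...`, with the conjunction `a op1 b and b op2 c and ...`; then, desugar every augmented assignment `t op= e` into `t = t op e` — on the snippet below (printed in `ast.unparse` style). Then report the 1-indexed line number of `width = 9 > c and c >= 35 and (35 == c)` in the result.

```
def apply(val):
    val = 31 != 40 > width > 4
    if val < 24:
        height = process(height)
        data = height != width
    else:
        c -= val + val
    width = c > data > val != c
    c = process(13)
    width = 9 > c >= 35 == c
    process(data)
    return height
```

Transformed code:
def apply(val):
    val = 31 != 40 and 40 > width and (width > 4)
    if val < 24:
        height = process(height)
        data = height != width
    else:
        c = c - (val + val)
    width = c > data and data > val and (val != c)
    c = process(13)
    width = 9 > c and c >= 35 and (35 == c)
    process(data)
    return height

10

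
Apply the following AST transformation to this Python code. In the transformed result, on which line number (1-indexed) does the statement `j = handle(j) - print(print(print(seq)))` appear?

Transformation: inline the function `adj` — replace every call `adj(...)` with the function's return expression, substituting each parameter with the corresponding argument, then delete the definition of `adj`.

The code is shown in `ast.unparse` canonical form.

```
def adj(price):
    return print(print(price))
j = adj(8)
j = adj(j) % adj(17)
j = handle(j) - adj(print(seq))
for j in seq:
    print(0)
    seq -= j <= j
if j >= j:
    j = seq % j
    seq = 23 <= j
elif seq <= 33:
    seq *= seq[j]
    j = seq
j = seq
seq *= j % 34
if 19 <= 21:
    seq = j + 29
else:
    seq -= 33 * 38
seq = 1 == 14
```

3

Transformed code:
j = print(print(8))
j = print(print(j)) % print(print(17))
j = handle(j) - print(print(print(seq)))
for j in seq:
    print(0)
    seq -= j <= j
if j >= j:
    j = seq % j
    seq = 23 <= j
elif seq <= 33:
    seq *= seq[j]
    j = seq
j = seq
seq *= j % 34
if 19 <= 21:
    seq = j + 29
else:
    seq -= 33 * 38
seq = 1 == 14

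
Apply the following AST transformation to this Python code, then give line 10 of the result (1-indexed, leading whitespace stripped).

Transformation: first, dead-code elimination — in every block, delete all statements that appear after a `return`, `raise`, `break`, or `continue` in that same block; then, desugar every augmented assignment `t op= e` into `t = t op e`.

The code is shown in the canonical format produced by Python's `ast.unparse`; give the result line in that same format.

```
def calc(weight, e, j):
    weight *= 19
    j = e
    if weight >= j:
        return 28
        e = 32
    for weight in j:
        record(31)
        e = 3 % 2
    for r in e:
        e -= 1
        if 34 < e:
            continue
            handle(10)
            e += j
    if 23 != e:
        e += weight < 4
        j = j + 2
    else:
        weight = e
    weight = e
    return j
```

e = e - 1

Transformed code:
def calc(weight, e, j):
    weight = weight * 19
    j = e
    if weight >= j:
        return 28
    for weight in j:
        record(31)
        e = 3 % 2
    for r in e:
        e = e - 1
        if 34 < e:
            continue
    if 23 != e:
        e = e + (weight < 4)
        j = j + 2
    else:
        weight = e
    weight = e
    return j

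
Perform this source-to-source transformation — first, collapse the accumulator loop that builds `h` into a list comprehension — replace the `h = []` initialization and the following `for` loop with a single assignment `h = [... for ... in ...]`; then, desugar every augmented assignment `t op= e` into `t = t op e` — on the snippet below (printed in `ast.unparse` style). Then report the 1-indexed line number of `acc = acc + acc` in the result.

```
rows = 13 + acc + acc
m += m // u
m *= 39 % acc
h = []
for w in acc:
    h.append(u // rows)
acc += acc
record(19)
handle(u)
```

5

Transformed code:
rows = 13 + acc + acc
m = m + m // u
m = m * (39 % acc)
h = [u // rows for w in acc]
acc = acc + acc
record(19)
handle(u)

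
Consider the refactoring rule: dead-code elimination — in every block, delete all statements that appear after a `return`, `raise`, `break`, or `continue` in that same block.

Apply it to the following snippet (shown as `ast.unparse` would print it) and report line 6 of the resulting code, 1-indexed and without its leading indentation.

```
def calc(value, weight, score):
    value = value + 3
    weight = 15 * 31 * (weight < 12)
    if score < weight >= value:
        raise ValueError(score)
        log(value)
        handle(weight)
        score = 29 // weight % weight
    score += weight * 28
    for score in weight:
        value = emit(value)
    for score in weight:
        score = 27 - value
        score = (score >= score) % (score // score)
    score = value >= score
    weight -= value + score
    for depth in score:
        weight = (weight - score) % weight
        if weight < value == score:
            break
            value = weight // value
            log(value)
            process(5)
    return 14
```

score += weight * 28

Transformed code:
def calc(value, weight, score):
    value = value + 3
    weight = 15 * 31 * (weight < 12)
    if score < weight >= value:
        raise ValueError(score)
    score += weight * 28
    for score in weight:
        value = emit(value)
    for score in weight:
        score = 27 - value
        score = (score >= score) % (score // score)
    score = value >= score
    weight -= value + score
    for depth in score:
        weight = (weight - score) % weight
        if weight < value == score:
            break
    return 14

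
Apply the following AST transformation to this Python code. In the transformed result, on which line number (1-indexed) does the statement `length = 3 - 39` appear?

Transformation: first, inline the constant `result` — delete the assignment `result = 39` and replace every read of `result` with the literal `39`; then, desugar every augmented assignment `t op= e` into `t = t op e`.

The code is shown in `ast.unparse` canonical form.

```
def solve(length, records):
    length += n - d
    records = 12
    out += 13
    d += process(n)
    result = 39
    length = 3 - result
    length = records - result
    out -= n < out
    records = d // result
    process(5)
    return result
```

6

Transformed code:
def solve(length, records):
    length = length + (n - d)
    records = 12
    out = out + 13
    d = d + process(n)
    length = 3 - 39
    length = records - 39
    out = out - (n < out)
    records = d // 39
    process(5)
    return 39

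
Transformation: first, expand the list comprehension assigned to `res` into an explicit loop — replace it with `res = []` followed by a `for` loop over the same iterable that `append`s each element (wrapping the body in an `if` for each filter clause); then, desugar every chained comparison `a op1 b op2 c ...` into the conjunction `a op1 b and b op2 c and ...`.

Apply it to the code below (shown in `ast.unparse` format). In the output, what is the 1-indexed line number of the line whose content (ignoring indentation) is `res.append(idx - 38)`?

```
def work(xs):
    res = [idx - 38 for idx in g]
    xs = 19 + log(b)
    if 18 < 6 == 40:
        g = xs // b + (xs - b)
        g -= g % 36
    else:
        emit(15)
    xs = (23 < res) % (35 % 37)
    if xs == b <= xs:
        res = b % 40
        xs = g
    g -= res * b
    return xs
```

4

Transformed code:
def work(xs):
    res = []
    for idx in g:
        res.append(idx - 38)
    xs = 19 + log(b)
    if 18 < 6 and 6 == 40:
        g = xs // b + (xs - b)
        g -= g % 36
    else:
        emit(15)
    xs = (23 < res) % (35 % 37)
    if xs == b and b <= xs:
        res = b % 40
        xs = g
    g -= res * b
    return xs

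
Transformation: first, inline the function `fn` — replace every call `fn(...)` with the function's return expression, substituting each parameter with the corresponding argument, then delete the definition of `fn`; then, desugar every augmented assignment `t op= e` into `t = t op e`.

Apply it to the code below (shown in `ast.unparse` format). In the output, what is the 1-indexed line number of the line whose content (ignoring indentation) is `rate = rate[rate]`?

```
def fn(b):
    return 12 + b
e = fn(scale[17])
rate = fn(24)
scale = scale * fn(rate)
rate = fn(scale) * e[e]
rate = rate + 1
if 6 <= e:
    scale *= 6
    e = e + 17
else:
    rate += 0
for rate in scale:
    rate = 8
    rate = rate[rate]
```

13

Transformed code:
e = 12 + scale[17]
rate = 12 + 24
scale = scale * (12 + rate)
rate = (12 + scale) * e[e]
rate = rate + 1
if 6 <= e:
    scale = scale * 6
    e = e + 17
else:
    rate = rate + 0
for rate in scale:
    rate = 8
    rate = rate[rate]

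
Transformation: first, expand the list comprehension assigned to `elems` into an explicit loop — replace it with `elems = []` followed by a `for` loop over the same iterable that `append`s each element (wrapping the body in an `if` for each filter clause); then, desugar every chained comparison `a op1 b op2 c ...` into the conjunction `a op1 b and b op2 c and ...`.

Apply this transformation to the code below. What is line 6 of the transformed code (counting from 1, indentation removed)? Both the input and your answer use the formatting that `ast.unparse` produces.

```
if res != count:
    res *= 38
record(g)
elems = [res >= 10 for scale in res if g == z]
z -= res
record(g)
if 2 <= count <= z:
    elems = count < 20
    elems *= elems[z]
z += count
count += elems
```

if g == z:

Transformed code:
if res != count:
    res *= 38
record(g)
elems = []
for scale in res:
    if g == z:
        elems.append(res >= 10)
z -= res
record(g)
if 2 <= count and count <= z:
    elems = count < 20
    elems *= elems[z]
z += count
count += elems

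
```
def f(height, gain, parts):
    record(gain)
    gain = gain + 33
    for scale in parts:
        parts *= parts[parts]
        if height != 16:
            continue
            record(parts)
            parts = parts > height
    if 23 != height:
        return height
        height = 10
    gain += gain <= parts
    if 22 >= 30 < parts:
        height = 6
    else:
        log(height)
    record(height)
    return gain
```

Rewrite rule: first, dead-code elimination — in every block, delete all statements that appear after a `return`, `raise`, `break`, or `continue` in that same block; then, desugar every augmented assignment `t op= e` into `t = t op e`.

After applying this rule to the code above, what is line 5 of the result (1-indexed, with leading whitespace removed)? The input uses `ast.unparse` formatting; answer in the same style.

Transformed code:
def f(height, gain, parts):
    record(gain)
    gain = gain + 33
    for scale in parts:
        parts = parts * parts[parts]
        if height != 16:
            continue
    if 23 != height:
        return height
    gain = gain + (gain <= parts)
    if 22 >= 30 < parts:
        height = 6
    else:
        log(height)
    record(height)
    return gain

parts = parts * parts[parts]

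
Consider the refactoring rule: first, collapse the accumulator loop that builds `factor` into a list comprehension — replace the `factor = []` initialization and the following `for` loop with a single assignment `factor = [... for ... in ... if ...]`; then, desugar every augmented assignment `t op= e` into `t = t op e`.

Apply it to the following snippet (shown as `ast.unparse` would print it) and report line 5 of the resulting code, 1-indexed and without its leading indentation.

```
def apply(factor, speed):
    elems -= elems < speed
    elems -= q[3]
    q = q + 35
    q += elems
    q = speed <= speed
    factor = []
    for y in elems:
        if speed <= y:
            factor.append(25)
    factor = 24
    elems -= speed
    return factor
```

q = q + elems

Transformed code:
def apply(factor, speed):
    elems = elems - (elems < speed)
    elems = elems - q[3]
    q = q + 35
    q = q + elems
    q = speed <= speed
    factor = [25 for y in elems if speed <= y]
    factor = 24
    elems = elems - speed
    return factor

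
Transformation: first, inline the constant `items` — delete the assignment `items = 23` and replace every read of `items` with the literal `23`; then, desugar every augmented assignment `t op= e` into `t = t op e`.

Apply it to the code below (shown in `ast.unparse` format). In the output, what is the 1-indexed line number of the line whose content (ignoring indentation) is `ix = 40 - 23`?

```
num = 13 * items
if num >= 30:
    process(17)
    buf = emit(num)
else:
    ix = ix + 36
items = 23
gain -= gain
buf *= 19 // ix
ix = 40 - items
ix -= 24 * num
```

9

Transformed code:
num = 13 * 23
if num >= 30:
    process(17)
    buf = emit(num)
else:
    ix = ix + 36
gain = gain - gain
buf = buf * (19 // ix)
ix = 40 - 23
ix = ix - 24 * num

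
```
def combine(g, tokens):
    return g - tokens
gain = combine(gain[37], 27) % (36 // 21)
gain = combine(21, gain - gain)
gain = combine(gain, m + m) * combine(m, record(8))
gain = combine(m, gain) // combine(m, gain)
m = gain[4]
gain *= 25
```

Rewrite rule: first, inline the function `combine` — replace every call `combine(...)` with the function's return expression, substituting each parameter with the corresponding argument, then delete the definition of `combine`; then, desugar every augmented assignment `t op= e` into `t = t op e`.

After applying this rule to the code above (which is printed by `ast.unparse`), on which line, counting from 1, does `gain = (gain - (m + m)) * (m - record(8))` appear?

3

Transformed code:
gain = (gain[37] - 27) % (36 // 21)
gain = 21 - (gain - gain)
gain = (gain - (m + m)) * (m - record(8))
gain = (m - gain) // (m - gain)
m = gain[4]
gain = gain * 25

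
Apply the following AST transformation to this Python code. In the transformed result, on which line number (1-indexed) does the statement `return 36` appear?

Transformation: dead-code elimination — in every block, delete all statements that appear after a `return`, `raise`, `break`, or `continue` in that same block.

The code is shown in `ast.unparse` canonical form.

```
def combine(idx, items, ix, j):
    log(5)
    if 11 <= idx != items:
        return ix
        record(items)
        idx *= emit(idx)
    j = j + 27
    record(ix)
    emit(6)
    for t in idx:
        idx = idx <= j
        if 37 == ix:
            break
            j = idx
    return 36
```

12

Transformed code:
def combine(idx, items, ix, j):
    log(5)
    if 11 <= idx != items:
        return ix
    j = j + 27
    record(ix)
    emit(6)
    for t in idx:
        idx = idx <= j
        if 37 == ix:
            break
    return 36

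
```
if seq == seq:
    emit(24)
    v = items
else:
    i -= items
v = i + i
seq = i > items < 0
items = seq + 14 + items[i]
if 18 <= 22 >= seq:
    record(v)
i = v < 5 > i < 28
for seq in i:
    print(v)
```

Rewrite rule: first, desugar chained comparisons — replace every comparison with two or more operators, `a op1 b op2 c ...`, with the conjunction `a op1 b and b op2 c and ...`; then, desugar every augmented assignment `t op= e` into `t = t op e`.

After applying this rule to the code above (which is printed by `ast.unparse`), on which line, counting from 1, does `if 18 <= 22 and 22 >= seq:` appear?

9

Transformed code:
if seq == seq:
    emit(24)
    v = items
else:
    i = i - items
v = i + i
seq = i > items and items < 0
items = seq + 14 + items[i]
if 18 <= 22 and 22 >= seq:
    record(v)
i = v < 5 and 5 > i and (i < 28)
for seq in i:
    print(v)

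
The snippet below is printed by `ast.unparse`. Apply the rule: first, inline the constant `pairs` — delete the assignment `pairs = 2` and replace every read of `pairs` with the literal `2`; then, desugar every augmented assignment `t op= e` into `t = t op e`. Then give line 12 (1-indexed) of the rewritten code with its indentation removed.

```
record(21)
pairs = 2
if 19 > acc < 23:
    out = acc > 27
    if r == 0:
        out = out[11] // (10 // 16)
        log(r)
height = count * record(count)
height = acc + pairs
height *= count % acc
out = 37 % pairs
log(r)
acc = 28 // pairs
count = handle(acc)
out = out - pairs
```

Transformed code:
record(21)
if 19 > acc < 23:
    out = acc > 27
    if r == 0:
        out = out[11] // (10 // 16)
        log(r)
height = count * record(count)
height = acc + 2
height = height * (count % acc)
out = 37 % 2
log(r)
acc = 28 // 2
count = handle(acc)
out = out - 2

acc = 28 // 2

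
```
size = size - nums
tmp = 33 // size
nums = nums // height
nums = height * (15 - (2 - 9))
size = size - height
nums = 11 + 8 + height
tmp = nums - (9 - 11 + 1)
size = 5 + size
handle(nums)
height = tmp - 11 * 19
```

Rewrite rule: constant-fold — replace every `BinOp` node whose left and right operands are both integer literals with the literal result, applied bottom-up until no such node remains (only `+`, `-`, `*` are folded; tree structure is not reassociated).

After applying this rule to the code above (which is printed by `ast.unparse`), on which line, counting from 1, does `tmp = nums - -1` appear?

Transformed code:
size = size - nums
tmp = 33 // size
nums = nums // height
nums = height * 22
size = size - height
nums = 19 + height
tmp = nums - -1
size = 5 + size
handle(nums)
height = tmp - 209

7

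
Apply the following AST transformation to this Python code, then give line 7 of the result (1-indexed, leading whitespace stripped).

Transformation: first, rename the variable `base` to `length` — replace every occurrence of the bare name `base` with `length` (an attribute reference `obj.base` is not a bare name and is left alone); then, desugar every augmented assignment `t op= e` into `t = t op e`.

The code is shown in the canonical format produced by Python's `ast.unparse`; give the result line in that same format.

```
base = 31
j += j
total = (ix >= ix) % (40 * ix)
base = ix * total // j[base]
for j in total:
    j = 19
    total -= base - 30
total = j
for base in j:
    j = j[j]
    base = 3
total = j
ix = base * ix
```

total = total - (length - 30)

Transformed code:
length = 31
j = j + j
total = (ix >= ix) % (40 * ix)
length = ix * total // j[length]
for j in total:
    j = 19
    total = total - (length - 30)
total = j
for length in j:
    j = j[j]
    length = 3
total = j
ix = length * ix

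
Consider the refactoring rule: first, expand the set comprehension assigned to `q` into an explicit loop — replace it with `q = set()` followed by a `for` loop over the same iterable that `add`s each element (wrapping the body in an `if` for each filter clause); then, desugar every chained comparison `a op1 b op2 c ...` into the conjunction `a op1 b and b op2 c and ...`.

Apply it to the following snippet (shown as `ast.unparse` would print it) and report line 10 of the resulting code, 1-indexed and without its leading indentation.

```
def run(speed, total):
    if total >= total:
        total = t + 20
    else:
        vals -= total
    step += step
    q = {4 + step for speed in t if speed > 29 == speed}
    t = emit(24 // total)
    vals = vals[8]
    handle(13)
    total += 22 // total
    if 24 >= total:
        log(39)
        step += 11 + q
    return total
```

q.add(4 + step)

Transformed code:
def run(speed, total):
    if total >= total:
        total = t + 20
    else:
        vals -= total
    step += step
    q = set()
    for speed in t:
        if speed > 29 and 29 == speed:
            q.add(4 + step)
    t = emit(24 // total)
    vals = vals[8]
    handle(13)
    total += 22 // total
    if 24 >= total:
        log(39)
        step += 11 + q
    return total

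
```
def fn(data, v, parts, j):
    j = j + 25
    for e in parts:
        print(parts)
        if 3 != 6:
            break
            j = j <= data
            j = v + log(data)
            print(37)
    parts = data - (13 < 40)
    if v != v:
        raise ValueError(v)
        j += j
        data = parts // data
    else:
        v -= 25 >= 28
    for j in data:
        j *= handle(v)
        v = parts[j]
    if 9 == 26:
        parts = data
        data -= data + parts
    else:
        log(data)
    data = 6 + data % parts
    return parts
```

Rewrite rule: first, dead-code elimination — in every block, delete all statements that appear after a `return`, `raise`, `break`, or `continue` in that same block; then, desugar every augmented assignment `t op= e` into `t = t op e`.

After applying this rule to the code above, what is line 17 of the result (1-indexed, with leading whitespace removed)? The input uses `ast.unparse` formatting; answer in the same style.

data = data - (data + parts)

Transformed code:
def fn(data, v, parts, j):
    j = j + 25
    for e in parts:
        print(parts)
        if 3 != 6:
            break
    parts = data - (13 < 40)
    if v != v:
        raise ValueError(v)
    else:
        v = v - (25 >= 28)
    for j in data:
        j = j * handle(v)
        v = parts[j]
    if 9 == 26:
        parts = data
        data = data - (data + parts)
    else:
        log(data)
    data = 6 + data % parts
    return parts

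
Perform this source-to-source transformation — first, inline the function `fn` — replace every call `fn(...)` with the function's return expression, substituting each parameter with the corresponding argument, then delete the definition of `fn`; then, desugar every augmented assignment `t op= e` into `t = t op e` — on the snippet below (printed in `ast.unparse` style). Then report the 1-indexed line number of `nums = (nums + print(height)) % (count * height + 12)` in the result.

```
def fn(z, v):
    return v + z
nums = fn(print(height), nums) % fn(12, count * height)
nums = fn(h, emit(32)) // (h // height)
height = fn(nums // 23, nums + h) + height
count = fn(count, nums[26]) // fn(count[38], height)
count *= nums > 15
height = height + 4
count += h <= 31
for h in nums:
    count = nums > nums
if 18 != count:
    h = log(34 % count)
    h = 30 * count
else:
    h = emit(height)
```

Transformed code:
nums = (nums + print(height)) % (count * height + 12)
nums = (emit(32) + h) // (h // height)
height = nums + h + nums // 23 + height
count = (nums[26] + count) // (height + count[38])
count = count * (nums > 15)
height = height + 4
count = count + (h <= 31)
for h in nums:
    count = nums > nums
if 18 != count:
    h = log(34 % count)
    h = 30 * count
else:
    h = emit(height)

1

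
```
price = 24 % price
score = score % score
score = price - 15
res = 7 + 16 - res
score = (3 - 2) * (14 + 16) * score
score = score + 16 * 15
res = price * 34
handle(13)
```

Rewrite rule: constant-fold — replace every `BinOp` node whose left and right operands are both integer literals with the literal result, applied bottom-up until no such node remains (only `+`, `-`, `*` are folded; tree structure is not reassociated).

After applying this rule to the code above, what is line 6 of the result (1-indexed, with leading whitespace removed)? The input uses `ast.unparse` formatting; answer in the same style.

score = score + 240

Transformed code:
price = 24 % price
score = score % score
score = price - 15
res = 23 - res
score = 30 * score
score = score + 240
res = price * 34
handle(13)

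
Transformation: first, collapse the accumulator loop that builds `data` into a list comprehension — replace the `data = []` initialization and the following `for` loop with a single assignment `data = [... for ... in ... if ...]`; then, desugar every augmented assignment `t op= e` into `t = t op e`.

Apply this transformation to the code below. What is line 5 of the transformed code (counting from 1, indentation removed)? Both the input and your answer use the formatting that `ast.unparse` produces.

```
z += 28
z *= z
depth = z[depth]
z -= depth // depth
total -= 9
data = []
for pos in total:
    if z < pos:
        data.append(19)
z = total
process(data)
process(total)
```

Transformed code:
z = z + 28
z = z * z
depth = z[depth]
z = z - depth // depth
total = total - 9
data = [19 for pos in total if z < pos]
z = total
process(data)
process(total)

total = total - 9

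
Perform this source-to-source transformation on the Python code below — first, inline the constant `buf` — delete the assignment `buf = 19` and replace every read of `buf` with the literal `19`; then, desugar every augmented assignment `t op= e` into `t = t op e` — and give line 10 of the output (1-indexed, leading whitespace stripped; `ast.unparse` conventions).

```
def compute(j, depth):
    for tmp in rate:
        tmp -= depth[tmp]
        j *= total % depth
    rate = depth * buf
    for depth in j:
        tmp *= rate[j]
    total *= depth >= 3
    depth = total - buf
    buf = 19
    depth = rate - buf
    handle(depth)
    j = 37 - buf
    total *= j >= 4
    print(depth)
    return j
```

Transformed code:
def compute(j, depth):
    for tmp in rate:
        tmp = tmp - depth[tmp]
        j = j * (total % depth)
    rate = depth * 19
    for depth in j:
        tmp = tmp * rate[j]
    total = total * (depth >= 3)
    depth = total - 19
    depth = rate - 19
    handle(depth)
    j = 37 - 19
    total = total * (j >= 4)
    print(depth)
    return j

depth = rate - 19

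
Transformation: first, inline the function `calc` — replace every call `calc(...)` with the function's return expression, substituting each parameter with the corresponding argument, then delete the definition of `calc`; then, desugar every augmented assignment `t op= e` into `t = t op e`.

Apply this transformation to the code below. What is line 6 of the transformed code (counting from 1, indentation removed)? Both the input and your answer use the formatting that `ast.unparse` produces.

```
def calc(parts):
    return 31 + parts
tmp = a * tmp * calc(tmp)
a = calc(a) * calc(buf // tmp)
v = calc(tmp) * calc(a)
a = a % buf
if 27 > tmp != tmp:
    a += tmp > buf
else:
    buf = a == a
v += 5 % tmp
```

a = a + (tmp > buf)

Transformed code:
tmp = a * tmp * (31 + tmp)
a = (31 + a) * (31 + buf // tmp)
v = (31 + tmp) * (31 + a)
a = a % buf
if 27 > tmp != tmp:
    a = a + (tmp > buf)
else:
    buf = a == a
v = v + 5 % tmp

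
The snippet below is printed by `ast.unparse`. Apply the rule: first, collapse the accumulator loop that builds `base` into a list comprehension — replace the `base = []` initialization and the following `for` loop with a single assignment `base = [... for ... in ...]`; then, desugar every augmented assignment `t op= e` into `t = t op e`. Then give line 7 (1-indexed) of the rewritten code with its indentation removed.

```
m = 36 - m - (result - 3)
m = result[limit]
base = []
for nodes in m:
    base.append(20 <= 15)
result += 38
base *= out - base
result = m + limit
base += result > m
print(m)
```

base = base + (result > m)

Transformed code:
m = 36 - m - (result - 3)
m = result[limit]
base = [20 <= 15 for nodes in m]
result = result + 38
base = base * (out - base)
result = m + limit
base = base + (result > m)
print(m)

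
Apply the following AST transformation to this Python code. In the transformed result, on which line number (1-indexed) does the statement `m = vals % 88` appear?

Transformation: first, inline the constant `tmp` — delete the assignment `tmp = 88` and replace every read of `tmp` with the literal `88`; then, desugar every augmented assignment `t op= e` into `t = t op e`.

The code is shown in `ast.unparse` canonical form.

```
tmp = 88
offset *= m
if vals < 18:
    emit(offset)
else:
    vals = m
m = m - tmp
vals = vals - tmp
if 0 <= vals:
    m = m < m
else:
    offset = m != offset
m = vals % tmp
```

Transformed code:
offset = offset * m
if vals < 18:
    emit(offset)
else:
    vals = m
m = m - 88
vals = vals - 88
if 0 <= vals:
    m = m < m
else:
    offset = m != offset
m = vals % 88

12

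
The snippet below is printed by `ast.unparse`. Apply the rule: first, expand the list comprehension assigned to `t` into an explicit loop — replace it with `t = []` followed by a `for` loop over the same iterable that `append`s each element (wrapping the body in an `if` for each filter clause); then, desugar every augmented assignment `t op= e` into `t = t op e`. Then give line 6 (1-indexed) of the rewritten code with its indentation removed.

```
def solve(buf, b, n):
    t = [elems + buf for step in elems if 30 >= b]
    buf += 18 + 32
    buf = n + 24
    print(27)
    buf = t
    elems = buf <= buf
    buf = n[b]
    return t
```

Transformed code:
def solve(buf, b, n):
    t = []
    for step in elems:
        if 30 >= b:
            t.append(elems + buf)
    buf = buf + (18 + 32)
    buf = n + 24
    print(27)
    buf = t
    elems = buf <= buf
    buf = n[b]
    return t

buf = buf + (18 + 32)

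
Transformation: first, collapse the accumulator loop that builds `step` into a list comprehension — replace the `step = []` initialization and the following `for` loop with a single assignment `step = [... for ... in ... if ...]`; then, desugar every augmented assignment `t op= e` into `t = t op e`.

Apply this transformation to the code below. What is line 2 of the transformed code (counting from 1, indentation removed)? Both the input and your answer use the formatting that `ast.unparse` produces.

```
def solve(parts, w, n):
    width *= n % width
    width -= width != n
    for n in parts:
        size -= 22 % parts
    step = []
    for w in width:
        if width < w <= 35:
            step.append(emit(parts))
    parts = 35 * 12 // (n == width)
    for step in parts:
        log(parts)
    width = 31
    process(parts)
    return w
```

width = width * (n % width)

Transformed code:
def solve(parts, w, n):
    width = width * (n % width)
    width = width - (width != n)
    for n in parts:
        size = size - 22 % parts
    step = [emit(parts) for w in width if width < w <= 35]
    parts = 35 * 12 // (n == width)
    for step in parts:
        log(parts)
    width = 31
    process(parts)
    return w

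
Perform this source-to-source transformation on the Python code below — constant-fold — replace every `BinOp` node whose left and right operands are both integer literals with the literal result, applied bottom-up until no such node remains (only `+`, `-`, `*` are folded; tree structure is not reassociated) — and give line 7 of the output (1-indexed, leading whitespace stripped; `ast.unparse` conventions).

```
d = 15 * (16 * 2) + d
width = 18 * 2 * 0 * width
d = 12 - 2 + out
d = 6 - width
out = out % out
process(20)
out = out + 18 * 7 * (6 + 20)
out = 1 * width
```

Transformed code:
d = 480 + d
width = 0 * width
d = 10 + out
d = 6 - width
out = out % out
process(20)
out = out + 3276
out = 1 * width

out = out + 3276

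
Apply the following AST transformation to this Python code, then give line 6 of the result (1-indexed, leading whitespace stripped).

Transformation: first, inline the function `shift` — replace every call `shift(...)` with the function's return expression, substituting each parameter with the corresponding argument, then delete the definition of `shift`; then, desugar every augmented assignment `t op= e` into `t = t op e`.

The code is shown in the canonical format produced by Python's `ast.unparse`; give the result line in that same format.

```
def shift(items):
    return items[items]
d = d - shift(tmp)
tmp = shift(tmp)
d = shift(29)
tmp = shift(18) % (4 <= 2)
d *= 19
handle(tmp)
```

Transformed code:
d = d - tmp[tmp]
tmp = tmp[tmp]
d = 29[29]
tmp = 18[18] % (4 <= 2)
d = d * 19
handle(tmp)

handle(tmp)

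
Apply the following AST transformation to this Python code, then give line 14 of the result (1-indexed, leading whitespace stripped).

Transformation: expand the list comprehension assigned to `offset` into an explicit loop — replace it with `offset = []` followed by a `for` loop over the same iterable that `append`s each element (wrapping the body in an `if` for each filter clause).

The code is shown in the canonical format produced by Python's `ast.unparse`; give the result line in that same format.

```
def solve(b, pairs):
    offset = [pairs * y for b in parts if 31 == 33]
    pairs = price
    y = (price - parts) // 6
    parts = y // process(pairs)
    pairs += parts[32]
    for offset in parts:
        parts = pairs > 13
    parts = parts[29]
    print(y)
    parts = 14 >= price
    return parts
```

Transformed code:
def solve(b, pairs):
    offset = []
    for b in parts:
        if 31 == 33:
            offset.append(pairs * y)
    pairs = price
    y = (price - parts) // 6
    parts = y // process(pairs)
    pairs += parts[32]
    for offset in parts:
        parts = pairs > 13
    parts = parts[29]
    print(y)
    parts = 14 >= price
    return parts

parts = 14 >= price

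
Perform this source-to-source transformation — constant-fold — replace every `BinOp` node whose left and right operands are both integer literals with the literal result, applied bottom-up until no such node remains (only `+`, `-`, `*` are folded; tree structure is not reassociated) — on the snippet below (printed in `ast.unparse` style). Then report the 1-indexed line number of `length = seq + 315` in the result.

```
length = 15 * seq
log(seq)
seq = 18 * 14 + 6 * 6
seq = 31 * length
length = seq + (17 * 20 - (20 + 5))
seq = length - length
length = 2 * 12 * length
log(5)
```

Transformed code:
length = 15 * seq
log(seq)
seq = 288
seq = 31 * length
length = seq + 315
seq = length - length
length = 24 * length
log(5)

5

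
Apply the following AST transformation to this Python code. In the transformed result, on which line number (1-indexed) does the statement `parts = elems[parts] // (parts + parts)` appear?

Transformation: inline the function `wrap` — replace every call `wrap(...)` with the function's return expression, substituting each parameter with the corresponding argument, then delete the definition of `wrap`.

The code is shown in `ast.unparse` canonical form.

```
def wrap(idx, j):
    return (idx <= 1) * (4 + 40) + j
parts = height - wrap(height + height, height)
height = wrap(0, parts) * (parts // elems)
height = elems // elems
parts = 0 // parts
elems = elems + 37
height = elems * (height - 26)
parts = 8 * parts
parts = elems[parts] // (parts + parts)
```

Transformed code:
parts = height - ((height + height <= 1) * (4 + 40) + height)
height = ((0 <= 1) * (4 + 40) + parts) * (parts // elems)
height = elems // elems
parts = 0 // parts
elems = elems + 37
height = elems * (height - 26)
parts = 8 * parts
parts = elems[parts] // (parts + parts)

8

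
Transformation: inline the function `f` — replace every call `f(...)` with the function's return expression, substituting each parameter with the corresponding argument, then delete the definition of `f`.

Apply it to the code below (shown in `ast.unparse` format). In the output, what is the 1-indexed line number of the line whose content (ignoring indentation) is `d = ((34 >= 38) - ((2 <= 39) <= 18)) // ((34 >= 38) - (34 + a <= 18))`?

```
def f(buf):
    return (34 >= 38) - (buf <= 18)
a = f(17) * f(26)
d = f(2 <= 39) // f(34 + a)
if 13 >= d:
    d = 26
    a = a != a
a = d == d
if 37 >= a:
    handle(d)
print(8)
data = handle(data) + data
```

Transformed code:
a = ((34 >= 38) - (17 <= 18)) * ((34 >= 38) - (26 <= 18))
d = ((34 >= 38) - ((2 <= 39) <= 18)) // ((34 >= 38) - (34 + a <= 18))
if 13 >= d:
    d = 26
    a = a != a
a = d == d
if 37 >= a:
    handle(d)
print(8)
data = handle(data) + data

2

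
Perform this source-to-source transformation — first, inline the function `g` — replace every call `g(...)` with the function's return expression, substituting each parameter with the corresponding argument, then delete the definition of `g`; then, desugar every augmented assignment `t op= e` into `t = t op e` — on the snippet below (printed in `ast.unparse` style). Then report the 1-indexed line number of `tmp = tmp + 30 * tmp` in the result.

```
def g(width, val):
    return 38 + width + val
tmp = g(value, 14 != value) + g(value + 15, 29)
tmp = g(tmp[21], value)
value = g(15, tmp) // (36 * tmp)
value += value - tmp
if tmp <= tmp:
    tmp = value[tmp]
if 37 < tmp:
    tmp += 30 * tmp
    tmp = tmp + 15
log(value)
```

8

Transformed code:
tmp = 38 + value + (14 != value) + (38 + (value + 15) + 29)
tmp = 38 + tmp[21] + value
value = (38 + 15 + tmp) // (36 * tmp)
value = value + (value - tmp)
if tmp <= tmp:
    tmp = value[tmp]
if 37 < tmp:
    tmp = tmp + 30 * tmp
    tmp = tmp + 15
log(value)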